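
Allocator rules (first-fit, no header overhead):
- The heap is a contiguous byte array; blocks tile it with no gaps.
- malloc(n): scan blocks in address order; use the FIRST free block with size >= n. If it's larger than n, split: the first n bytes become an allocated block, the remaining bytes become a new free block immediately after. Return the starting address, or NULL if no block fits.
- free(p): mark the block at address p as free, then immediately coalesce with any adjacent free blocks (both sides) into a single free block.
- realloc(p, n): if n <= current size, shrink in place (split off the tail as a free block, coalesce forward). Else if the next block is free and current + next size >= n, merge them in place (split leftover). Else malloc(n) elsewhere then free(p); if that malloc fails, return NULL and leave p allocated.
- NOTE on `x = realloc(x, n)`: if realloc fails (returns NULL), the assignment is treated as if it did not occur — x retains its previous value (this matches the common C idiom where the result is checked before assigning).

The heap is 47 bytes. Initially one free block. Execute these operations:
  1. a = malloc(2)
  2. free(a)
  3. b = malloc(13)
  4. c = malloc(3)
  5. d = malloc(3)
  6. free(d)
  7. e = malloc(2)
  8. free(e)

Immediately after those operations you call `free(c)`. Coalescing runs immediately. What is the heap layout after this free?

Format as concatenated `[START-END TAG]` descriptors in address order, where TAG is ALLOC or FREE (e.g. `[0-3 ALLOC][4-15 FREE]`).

Op 1: a = malloc(2) -> a = 0; heap: [0-1 ALLOC][2-46 FREE]
Op 2: free(a) -> (freed a); heap: [0-46 FREE]
Op 3: b = malloc(13) -> b = 0; heap: [0-12 ALLOC][13-46 FREE]
Op 4: c = malloc(3) -> c = 13; heap: [0-12 ALLOC][13-15 ALLOC][16-46 FREE]
Op 5: d = malloc(3) -> d = 16; heap: [0-12 ALLOC][13-15 ALLOC][16-18 ALLOC][19-46 FREE]
Op 6: free(d) -> (freed d); heap: [0-12 ALLOC][13-15 ALLOC][16-46 FREE]
Op 7: e = malloc(2) -> e = 16; heap: [0-12 ALLOC][13-15 ALLOC][16-17 ALLOC][18-46 FREE]
Op 8: free(e) -> (freed e); heap: [0-12 ALLOC][13-15 ALLOC][16-46 FREE]
free(c): c = 13 -> block [13-15 ALLOC]; mark free, coalesce with adjacent free neighbors -> [0-12 ALLOC][13-46 FREE]

Answer: [0-12 ALLOC][13-46 FREE]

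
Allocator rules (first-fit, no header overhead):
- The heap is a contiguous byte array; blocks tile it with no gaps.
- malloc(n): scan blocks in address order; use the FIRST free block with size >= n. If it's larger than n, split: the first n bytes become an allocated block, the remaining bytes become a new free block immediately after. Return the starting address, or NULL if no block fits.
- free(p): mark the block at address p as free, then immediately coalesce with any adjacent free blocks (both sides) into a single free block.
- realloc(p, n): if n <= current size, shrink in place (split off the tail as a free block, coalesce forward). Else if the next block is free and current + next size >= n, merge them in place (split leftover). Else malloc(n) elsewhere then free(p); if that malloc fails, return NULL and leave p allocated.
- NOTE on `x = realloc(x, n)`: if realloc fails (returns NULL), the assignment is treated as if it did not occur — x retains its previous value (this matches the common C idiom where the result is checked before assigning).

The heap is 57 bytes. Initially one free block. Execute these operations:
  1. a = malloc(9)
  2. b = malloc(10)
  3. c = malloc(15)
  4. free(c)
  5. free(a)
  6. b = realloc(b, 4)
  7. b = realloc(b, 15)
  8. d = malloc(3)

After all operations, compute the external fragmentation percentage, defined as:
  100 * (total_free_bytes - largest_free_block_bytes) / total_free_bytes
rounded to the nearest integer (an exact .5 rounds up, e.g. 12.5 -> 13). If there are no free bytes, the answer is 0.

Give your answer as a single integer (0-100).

Answer: 15

Derivation:
Op 1: a = malloc(9) -> a = 0; heap: [0-8 ALLOC][9-56 FREE]
Op 2: b = malloc(10) -> b = 9; heap: [0-8 ALLOC][9-18 ALLOC][19-56 FREE]
Op 3: c = malloc(15) -> c = 19; heap: [0-8 ALLOC][9-18 ALLOC][19-33 ALLOC][34-56 FREE]
Op 4: free(c) -> (freed c); heap: [0-8 ALLOC][9-18 ALLOC][19-56 FREE]
Op 5: free(a) -> (freed a); heap: [0-8 FREE][9-18 ALLOC][19-56 FREE]
Op 6: b = realloc(b, 4) -> b = 9; heap: [0-8 FREE][9-12 ALLOC][13-56 FREE]
Op 7: b = realloc(b, 15) -> b = 9; heap: [0-8 FREE][9-23 ALLOC][24-56 FREE]
Op 8: d = malloc(3) -> d = 0; heap: [0-2 ALLOC][3-8 FREE][9-23 ALLOC][24-56 FREE]
Free blocks: [6 33] total_free=39 largest=33 -> 100*(39-33)/39 = 600/39 ≈ 15.385 -> rounds to 15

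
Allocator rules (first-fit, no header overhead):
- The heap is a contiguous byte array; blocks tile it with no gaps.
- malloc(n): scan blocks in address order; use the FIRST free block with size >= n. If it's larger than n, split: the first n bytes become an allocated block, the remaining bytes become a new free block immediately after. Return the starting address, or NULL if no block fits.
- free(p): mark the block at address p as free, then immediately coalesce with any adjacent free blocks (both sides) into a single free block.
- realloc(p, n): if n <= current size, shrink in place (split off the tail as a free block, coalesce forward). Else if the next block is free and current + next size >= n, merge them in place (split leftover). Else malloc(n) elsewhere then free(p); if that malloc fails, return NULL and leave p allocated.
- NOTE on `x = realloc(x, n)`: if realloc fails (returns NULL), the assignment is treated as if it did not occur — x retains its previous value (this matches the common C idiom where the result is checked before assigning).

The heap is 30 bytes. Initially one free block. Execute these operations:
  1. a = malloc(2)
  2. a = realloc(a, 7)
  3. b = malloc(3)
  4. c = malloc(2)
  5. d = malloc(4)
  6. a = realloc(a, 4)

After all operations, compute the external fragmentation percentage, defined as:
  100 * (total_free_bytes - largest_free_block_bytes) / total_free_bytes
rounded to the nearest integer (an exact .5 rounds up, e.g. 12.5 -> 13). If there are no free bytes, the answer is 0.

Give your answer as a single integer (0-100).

Op 1: a = malloc(2) -> a = 0; heap: [0-1 ALLOC][2-29 FREE]
Op 2: a = realloc(a, 7) -> a = 0; heap: [0-6 ALLOC][7-29 FREE]
Op 3: b = malloc(3) -> b = 7; heap: [0-6 ALLOC][7-9 ALLOC][10-29 FREE]
Op 4: c = malloc(2) -> c = 10; heap: [0-6 ALLOC][7-9 ALLOC][10-11 ALLOC][12-29 FREE]
Op 5: d = malloc(4) -> d = 12; heap: [0-6 ALLOC][7-9 ALLOC][10-11 ALLOC][12-15 ALLOC][16-29 FREE]
Op 6: a = realloc(a, 4) -> a = 0; heap: [0-3 ALLOC][4-6 FREE][7-9 ALLOC][10-11 ALLOC][12-15 ALLOC][16-29 FREE]
Free blocks: [3 14] total_free=17 largest=14 -> 100*(17-14)/17 = 300/17 ≈ 17.647 -> rounds to 18

Answer: 18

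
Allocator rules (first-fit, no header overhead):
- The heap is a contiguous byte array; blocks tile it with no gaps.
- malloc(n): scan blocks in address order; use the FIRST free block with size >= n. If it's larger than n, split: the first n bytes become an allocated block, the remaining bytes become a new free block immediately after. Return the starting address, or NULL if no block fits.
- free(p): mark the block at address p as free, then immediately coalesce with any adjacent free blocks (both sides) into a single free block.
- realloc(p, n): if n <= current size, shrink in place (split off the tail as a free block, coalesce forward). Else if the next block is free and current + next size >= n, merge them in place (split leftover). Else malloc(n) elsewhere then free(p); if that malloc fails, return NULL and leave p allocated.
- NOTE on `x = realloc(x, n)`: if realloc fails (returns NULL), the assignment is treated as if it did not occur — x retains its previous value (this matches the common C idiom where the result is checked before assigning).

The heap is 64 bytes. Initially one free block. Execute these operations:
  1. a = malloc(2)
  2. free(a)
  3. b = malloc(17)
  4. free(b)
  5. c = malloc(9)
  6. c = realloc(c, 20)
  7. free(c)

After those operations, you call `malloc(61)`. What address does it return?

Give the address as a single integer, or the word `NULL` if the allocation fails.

Answer: 0

Derivation:
Op 1: a = malloc(2) -> a = 0; heap: [0-1 ALLOC][2-63 FREE]
Op 2: free(a) -> (freed a); heap: [0-63 FREE]
Op 3: b = malloc(17) -> b = 0; heap: [0-16 ALLOC][17-63 FREE]
Op 4: free(b) -> (freed b); heap: [0-63 FREE]
Op 5: c = malloc(9) -> c = 0; heap: [0-8 ALLOC][9-63 FREE]
Op 6: c = realloc(c, 20) -> c = 0; heap: [0-19 ALLOC][20-63 FREE]
Op 7: free(c) -> (freed c); heap: [0-63 FREE]
malloc(61): first-fit scan over [0-63 FREE] -> 0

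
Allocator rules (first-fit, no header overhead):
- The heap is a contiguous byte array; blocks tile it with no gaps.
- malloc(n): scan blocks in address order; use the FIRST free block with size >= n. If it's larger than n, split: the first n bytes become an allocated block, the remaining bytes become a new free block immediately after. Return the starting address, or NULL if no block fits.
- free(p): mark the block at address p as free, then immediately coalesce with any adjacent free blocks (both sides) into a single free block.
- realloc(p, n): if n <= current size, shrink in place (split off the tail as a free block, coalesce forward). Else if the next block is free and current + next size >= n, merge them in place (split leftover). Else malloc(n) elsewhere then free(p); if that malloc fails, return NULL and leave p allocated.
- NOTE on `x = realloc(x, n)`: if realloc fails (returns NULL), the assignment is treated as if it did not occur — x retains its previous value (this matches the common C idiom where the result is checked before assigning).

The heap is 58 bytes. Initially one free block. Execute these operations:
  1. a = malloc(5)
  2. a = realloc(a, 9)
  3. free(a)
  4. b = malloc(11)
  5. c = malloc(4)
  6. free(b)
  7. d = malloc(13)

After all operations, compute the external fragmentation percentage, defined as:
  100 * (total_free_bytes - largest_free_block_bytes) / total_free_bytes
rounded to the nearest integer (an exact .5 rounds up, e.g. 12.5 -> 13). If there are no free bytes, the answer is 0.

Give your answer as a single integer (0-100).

Answer: 27

Derivation:
Op 1: a = malloc(5) -> a = 0; heap: [0-4 ALLOC][5-57 FREE]
Op 2: a = realloc(a, 9) -> a = 0; heap: [0-8 ALLOC][9-57 FREE]
Op 3: free(a) -> (freed a); heap: [0-57 FREE]
Op 4: b = malloc(11) -> b = 0; heap: [0-10 ALLOC][11-57 FREE]
Op 5: c = malloc(4) -> c = 11; heap: [0-10 ALLOC][11-14 ALLOC][15-57 FREE]
Op 6: free(b) -> (freed b); heap: [0-10 FREE][11-14 ALLOC][15-57 FREE]
Op 7: d = malloc(13) -> d = 15; heap: [0-10 FREE][11-14 ALLOC][15-27 ALLOC][28-57 FREE]
Free blocks: [11 30] total_free=41 largest=30 -> 100*(41-30)/41 = 1100/41 ≈ 26.829 -> rounds to 27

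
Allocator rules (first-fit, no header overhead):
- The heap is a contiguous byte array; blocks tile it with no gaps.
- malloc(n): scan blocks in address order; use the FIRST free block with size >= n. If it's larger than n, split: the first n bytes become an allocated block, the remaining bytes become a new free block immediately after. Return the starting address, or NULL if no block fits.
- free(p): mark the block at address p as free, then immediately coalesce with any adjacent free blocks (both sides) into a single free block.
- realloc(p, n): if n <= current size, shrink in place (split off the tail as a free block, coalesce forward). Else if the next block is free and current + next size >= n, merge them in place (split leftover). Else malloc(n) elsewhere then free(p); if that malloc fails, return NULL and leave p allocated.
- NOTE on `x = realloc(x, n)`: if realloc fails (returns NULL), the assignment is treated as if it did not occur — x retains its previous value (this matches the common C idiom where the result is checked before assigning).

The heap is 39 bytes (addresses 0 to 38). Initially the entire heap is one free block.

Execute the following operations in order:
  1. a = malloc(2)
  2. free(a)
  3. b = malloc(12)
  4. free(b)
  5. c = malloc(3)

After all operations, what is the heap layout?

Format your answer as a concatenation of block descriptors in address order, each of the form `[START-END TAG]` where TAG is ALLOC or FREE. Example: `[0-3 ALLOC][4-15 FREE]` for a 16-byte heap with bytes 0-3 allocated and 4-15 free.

Answer: [0-2 ALLOC][3-38 FREE]

Derivation:
Op 1: a = malloc(2) -> a = 0; heap: [0-1 ALLOC][2-38 FREE]
Op 2: free(a) -> (freed a); heap: [0-38 FREE]
Op 3: b = malloc(12) -> b = 0; heap: [0-11 ALLOC][12-38 FREE]
Op 4: free(b) -> (freed b); heap: [0-38 FREE]
Op 5: c = malloc(3) -> c = 0; heap: [0-2 ALLOC][3-38 FREE]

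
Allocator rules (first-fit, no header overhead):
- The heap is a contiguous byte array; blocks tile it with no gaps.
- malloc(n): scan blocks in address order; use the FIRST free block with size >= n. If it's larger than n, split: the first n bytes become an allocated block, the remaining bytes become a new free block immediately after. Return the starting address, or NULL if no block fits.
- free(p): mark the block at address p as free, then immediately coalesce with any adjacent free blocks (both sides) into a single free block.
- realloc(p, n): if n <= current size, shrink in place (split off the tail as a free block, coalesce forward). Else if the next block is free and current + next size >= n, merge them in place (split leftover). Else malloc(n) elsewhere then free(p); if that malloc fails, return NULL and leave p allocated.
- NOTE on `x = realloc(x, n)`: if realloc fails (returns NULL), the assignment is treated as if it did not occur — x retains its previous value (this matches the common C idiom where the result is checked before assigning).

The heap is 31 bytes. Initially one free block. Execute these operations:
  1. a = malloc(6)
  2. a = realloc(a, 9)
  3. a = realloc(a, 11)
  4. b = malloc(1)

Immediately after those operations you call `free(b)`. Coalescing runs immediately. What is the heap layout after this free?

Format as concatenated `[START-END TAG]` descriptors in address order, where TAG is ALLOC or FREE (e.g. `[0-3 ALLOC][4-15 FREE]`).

Answer: [0-10 ALLOC][11-30 FREE]

Derivation:
Op 1: a = malloc(6) -> a = 0; heap: [0-5 ALLOC][6-30 FREE]
Op 2: a = realloc(a, 9) -> a = 0; heap: [0-8 ALLOC][9-30 FREE]
Op 3: a = realloc(a, 11) -> a = 0; heap: [0-10 ALLOC][11-30 FREE]
Op 4: b = malloc(1) -> b = 11; heap: [0-10 ALLOC][11-11 ALLOC][12-30 FREE]
free(b): b = 11 -> block [11-11 ALLOC]; mark free, coalesce with adjacent free neighbors -> [0-10 ALLOC][11-30 FREE]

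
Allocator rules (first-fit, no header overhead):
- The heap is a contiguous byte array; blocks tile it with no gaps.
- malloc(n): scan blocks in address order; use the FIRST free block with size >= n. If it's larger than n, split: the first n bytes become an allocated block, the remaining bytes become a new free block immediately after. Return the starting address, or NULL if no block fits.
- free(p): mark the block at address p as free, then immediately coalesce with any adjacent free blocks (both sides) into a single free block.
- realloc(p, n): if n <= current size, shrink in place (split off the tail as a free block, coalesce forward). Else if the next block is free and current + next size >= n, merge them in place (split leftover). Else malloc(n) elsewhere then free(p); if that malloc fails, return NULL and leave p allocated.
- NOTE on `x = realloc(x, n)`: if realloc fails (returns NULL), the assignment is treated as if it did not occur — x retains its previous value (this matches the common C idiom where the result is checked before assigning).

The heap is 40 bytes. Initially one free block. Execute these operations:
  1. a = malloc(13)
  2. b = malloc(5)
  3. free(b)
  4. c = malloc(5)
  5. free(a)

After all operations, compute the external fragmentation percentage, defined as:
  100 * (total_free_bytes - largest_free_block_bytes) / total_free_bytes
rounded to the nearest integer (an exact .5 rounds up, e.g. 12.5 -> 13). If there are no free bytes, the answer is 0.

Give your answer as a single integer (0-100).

Op 1: a = malloc(13) -> a = 0; heap: [0-12 ALLOC][13-39 FREE]
Op 2: b = malloc(5) -> b = 13; heap: [0-12 ALLOC][13-17 ALLOC][18-39 FREE]
Op 3: free(b) -> (freed b); heap: [0-12 ALLOC][13-39 FREE]
Op 4: c = malloc(5) -> c = 13; heap: [0-12 ALLOC][13-17 ALLOC][18-39 FREE]
Op 5: free(a) -> (freed a); heap: [0-12 FREE][13-17 ALLOC][18-39 FREE]
Free blocks: [13 22] total_free=35 largest=22 -> 100*(35-22)/35 = 1300/35 ≈ 37.143 -> rounds to 37

Answer: 37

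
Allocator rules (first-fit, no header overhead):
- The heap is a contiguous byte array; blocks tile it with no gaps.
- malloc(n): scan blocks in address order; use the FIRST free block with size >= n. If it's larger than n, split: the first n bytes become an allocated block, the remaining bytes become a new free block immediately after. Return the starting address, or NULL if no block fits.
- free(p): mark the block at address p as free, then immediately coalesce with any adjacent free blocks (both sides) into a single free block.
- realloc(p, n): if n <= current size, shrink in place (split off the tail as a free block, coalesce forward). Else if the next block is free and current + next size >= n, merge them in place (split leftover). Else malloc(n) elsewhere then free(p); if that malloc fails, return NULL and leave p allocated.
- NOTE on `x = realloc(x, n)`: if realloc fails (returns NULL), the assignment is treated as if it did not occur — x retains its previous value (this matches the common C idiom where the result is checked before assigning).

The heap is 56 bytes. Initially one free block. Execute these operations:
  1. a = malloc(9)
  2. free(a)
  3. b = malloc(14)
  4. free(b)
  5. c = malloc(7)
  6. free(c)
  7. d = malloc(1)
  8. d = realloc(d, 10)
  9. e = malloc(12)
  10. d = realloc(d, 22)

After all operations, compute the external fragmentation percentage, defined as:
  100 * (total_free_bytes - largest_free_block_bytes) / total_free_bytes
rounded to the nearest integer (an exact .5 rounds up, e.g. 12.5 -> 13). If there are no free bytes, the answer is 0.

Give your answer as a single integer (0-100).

Answer: 45

Derivation:
Op 1: a = malloc(9) -> a = 0; heap: [0-8 ALLOC][9-55 FREE]
Op 2: free(a) -> (freed a); heap: [0-55 FREE]
Op 3: b = malloc(14) -> b = 0; heap: [0-13 ALLOC][14-55 FREE]
Op 4: free(b) -> (freed b); heap: [0-55 FREE]
Op 5: c = malloc(7) -> c = 0; heap: [0-6 ALLOC][7-55 FREE]
Op 6: free(c) -> (freed c); heap: [0-55 FREE]
Op 7: d = malloc(1) -> d = 0; heap: [0-0 ALLOC][1-55 FREE]
Op 8: d = realloc(d, 10) -> d = 0; heap: [0-9 ALLOC][10-55 FREE]
Op 9: e = malloc(12) -> e = 10; heap: [0-9 ALLOC][10-21 ALLOC][22-55 FREE]
Op 10: d = realloc(d, 22) -> d = 22; heap: [0-9 FREE][10-21 ALLOC][22-43 ALLOC][44-55 FREE]
Free blocks: [10 12] total_free=22 largest=12 -> 100*(22-12)/22 = 1000/22 ≈ 45.455 -> rounds to 45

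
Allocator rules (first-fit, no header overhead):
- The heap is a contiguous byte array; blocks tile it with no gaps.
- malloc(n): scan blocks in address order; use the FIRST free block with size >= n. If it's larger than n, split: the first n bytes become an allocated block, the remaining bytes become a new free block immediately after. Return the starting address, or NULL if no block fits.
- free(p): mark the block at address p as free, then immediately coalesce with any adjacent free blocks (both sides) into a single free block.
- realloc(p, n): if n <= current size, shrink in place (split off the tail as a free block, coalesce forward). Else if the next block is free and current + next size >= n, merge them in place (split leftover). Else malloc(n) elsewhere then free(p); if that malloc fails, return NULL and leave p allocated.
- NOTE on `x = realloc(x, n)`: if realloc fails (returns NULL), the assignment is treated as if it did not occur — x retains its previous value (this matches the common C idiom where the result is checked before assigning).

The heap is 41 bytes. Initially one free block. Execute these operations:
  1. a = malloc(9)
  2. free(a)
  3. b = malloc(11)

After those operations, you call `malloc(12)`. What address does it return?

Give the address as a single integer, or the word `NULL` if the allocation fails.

Answer: 11

Derivation:
Op 1: a = malloc(9) -> a = 0; heap: [0-8 ALLOC][9-40 FREE]
Op 2: free(a) -> (freed a); heap: [0-40 FREE]
Op 3: b = malloc(11) -> b = 0; heap: [0-10 ALLOC][11-40 FREE]
malloc(12): first-fit scan over [0-10 ALLOC][11-40 FREE] -> 11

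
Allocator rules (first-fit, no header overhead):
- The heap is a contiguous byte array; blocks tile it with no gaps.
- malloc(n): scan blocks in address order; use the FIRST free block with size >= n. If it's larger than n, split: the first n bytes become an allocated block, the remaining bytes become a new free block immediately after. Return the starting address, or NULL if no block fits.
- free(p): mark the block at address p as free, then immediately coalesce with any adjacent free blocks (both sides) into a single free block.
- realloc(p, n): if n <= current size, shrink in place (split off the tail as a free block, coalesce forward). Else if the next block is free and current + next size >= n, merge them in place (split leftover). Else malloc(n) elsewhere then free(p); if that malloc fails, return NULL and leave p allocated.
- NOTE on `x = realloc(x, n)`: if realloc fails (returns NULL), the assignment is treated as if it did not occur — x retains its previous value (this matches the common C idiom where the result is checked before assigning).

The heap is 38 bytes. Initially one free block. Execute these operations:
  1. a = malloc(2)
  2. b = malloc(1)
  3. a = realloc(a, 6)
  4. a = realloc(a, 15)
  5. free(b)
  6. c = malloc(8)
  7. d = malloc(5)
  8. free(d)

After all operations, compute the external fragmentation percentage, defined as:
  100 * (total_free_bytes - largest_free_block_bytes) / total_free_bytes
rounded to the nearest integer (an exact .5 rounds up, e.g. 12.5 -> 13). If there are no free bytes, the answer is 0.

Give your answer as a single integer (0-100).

Answer: 20

Derivation:
Op 1: a = malloc(2) -> a = 0; heap: [0-1 ALLOC][2-37 FREE]
Op 2: b = malloc(1) -> b = 2; heap: [0-1 ALLOC][2-2 ALLOC][3-37 FREE]
Op 3: a = realloc(a, 6) -> a = 3; heap: [0-1 FREE][2-2 ALLOC][3-8 ALLOC][9-37 FREE]
Op 4: a = realloc(a, 15) -> a = 3; heap: [0-1 FREE][2-2 ALLOC][3-17 ALLOC][18-37 FREE]
Op 5: free(b) -> (freed b); heap: [0-2 FREE][3-17 ALLOC][18-37 FREE]
Op 6: c = malloc(8) -> c = 18; heap: [0-2 FREE][3-17 ALLOC][18-25 ALLOC][26-37 FREE]
Op 7: d = malloc(5) -> d = 26; heap: [0-2 FREE][3-17 ALLOC][18-25 ALLOC][26-30 ALLOC][31-37 FREE]
Op 8: free(d) -> (freed d); heap: [0-2 FREE][3-17 ALLOC][18-25 ALLOC][26-37 FREE]
Free blocks: [3 12] total_free=15 largest=12 -> 100*(15-12)/15 = 300/15 = 20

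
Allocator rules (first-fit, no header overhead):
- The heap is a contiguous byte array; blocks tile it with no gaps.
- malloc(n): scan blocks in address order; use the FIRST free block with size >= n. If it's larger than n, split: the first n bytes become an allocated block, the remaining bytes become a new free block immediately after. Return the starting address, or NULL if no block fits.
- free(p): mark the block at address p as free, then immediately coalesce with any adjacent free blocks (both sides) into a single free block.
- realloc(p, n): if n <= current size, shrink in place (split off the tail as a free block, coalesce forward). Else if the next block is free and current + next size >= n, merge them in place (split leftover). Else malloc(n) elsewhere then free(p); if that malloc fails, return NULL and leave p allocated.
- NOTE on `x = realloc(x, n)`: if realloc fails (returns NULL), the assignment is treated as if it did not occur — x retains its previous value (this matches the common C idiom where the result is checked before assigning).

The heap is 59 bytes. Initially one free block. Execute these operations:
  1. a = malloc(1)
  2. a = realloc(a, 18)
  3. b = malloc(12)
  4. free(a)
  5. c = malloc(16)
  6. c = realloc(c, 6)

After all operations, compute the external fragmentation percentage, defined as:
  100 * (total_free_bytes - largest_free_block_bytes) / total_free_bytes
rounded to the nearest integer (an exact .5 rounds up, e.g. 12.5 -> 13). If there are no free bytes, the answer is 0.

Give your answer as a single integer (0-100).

Answer: 29

Derivation:
Op 1: a = malloc(1) -> a = 0; heap: [0-0 ALLOC][1-58 FREE]
Op 2: a = realloc(a, 18) -> a = 0; heap: [0-17 ALLOC][18-58 FREE]
Op 3: b = malloc(12) -> b = 18; heap: [0-17 ALLOC][18-29 ALLOC][30-58 FREE]
Op 4: free(a) -> (freed a); heap: [0-17 FREE][18-29 ALLOC][30-58 FREE]
Op 5: c = malloc(16) -> c = 0; heap: [0-15 ALLOC][16-17 FREE][18-29 ALLOC][30-58 FREE]
Op 6: c = realloc(c, 6) -> c = 0; heap: [0-5 ALLOC][6-17 FREE][18-29 ALLOC][30-58 FREE]
Free blocks: [12 29] total_free=41 largest=29 -> 100*(41-29)/41 = 1200/41 ≈ 29.268 -> rounds to 29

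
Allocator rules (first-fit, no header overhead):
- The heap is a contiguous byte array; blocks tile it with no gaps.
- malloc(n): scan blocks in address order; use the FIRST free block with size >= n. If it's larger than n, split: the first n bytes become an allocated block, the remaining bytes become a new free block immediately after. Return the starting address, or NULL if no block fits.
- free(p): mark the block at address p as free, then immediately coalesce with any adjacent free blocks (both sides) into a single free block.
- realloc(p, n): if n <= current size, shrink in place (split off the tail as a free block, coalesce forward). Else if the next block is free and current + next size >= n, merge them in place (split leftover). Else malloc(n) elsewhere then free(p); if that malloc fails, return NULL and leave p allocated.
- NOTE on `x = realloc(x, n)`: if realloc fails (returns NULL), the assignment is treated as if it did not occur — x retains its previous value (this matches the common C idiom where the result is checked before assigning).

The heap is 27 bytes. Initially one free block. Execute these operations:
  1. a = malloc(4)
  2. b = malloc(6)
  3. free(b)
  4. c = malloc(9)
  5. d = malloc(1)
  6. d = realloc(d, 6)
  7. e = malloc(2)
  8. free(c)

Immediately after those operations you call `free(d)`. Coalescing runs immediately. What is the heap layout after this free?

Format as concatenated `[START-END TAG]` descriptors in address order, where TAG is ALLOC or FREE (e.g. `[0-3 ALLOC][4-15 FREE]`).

Answer: [0-3 ALLOC][4-18 FREE][19-20 ALLOC][21-26 FREE]

Derivation:
Op 1: a = malloc(4) -> a = 0; heap: [0-3 ALLOC][4-26 FREE]
Op 2: b = malloc(6) -> b = 4; heap: [0-3 ALLOC][4-9 ALLOC][10-26 FREE]
Op 3: free(b) -> (freed b); heap: [0-3 ALLOC][4-26 FREE]
Op 4: c = malloc(9) -> c = 4; heap: [0-3 ALLOC][4-12 ALLOC][13-26 FREE]
Op 5: d = malloc(1) -> d = 13; heap: [0-3 ALLOC][4-12 ALLOC][13-13 ALLOC][14-26 FREE]
Op 6: d = realloc(d, 6) -> d = 13; heap: [0-3 ALLOC][4-12 ALLOC][13-18 ALLOC][19-26 FREE]
Op 7: e = malloc(2) -> e = 19; heap: [0-3 ALLOC][4-12 ALLOC][13-18 ALLOC][19-20 ALLOC][21-26 FREE]
Op 8: free(c) -> (freed c); heap: [0-3 ALLOC][4-12 FREE][13-18 ALLOC][19-20 ALLOC][21-26 FREE]
free(d): d = 13 -> block [13-18 ALLOC]; mark free, coalesce with adjacent free neighbors -> [0-3 ALLOC][4-18 FREE][19-20 ALLOC][21-26 FREE]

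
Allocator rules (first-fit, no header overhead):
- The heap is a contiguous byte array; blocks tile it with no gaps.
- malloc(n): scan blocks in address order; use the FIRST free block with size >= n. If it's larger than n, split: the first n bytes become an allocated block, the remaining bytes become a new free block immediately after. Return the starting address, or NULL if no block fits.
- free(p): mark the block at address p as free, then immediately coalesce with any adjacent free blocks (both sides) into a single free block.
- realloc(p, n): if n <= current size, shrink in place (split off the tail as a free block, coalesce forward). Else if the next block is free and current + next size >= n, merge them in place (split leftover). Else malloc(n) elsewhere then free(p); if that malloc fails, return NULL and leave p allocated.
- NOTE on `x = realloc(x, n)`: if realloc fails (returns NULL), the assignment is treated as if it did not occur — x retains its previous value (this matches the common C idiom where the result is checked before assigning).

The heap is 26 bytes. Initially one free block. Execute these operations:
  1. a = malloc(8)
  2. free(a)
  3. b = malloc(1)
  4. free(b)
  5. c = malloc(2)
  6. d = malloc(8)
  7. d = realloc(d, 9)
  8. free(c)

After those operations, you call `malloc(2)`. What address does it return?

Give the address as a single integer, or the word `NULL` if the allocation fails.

Op 1: a = malloc(8) -> a = 0; heap: [0-7 ALLOC][8-25 FREE]
Op 2: free(a) -> (freed a); heap: [0-25 FREE]
Op 3: b = malloc(1) -> b = 0; heap: [0-0 ALLOC][1-25 FREE]
Op 4: free(b) -> (freed b); heap: [0-25 FREE]
Op 5: c = malloc(2) -> c = 0; heap: [0-1 ALLOC][2-25 FREE]
Op 6: d = malloc(8) -> d = 2; heap: [0-1 ALLOC][2-9 ALLOC][10-25 FREE]
Op 7: d = realloc(d, 9) -> d = 2; heap: [0-1 ALLOC][2-10 ALLOC][11-25 FREE]
Op 8: free(c) -> (freed c); heap: [0-1 FREE][2-10 ALLOC][11-25 FREE]
malloc(2): first-fit scan over [0-1 FREE][2-10 ALLOC][11-25 FREE] -> 0

Answer: 0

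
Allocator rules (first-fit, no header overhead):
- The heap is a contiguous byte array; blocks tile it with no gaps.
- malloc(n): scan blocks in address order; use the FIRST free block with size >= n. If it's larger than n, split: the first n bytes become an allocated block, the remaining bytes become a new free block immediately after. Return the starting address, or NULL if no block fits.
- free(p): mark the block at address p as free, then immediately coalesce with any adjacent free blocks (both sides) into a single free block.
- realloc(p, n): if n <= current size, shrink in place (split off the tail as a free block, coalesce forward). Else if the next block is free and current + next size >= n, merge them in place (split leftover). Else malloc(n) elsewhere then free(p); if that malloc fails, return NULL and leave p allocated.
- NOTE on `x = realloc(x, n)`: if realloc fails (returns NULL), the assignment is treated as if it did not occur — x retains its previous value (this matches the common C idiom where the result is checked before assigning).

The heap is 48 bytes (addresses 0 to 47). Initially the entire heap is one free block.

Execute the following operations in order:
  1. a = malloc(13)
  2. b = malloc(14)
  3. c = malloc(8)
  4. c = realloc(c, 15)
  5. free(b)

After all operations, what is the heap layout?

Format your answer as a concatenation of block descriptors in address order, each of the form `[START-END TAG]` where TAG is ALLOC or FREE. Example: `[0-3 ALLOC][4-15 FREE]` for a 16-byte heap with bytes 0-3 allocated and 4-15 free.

Answer: [0-12 ALLOC][13-26 FREE][27-41 ALLOC][42-47 FREE]

Derivation:
Op 1: a = malloc(13) -> a = 0; heap: [0-12 ALLOC][13-47 FREE]
Op 2: b = malloc(14) -> b = 13; heap: [0-12 ALLOC][13-26 ALLOC][27-47 FREE]
Op 3: c = malloc(8) -> c = 27; heap: [0-12 ALLOC][13-26 ALLOC][27-34 ALLOC][35-47 FREE]
Op 4: c = realloc(c, 15) -> c = 27; heap: [0-12 ALLOC][13-26 ALLOC][27-41 ALLOC][42-47 FREE]
Op 5: free(b) -> (freed b); heap: [0-12 ALLOC][13-26 FREE][27-41 ALLOC][42-47 FREE]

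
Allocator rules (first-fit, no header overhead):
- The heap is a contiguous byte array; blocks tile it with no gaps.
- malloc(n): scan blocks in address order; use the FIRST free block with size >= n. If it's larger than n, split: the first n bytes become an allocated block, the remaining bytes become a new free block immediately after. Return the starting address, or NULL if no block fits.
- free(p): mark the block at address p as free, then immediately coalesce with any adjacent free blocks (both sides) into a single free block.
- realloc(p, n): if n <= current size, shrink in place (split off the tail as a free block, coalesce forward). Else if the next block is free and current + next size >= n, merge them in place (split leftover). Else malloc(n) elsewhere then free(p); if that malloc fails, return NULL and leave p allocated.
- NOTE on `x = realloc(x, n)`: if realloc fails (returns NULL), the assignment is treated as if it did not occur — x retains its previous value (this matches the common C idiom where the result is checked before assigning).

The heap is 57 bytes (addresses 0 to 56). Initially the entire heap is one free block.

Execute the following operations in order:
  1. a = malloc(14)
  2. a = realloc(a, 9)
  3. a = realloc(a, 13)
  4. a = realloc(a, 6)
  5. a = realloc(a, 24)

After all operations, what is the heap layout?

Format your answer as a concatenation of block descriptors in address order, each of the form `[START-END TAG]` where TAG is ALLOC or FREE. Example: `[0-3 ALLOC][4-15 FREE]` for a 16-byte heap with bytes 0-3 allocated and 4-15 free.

Op 1: a = malloc(14) -> a = 0; heap: [0-13 ALLOC][14-56 FREE]
Op 2: a = realloc(a, 9) -> a = 0; heap: [0-8 ALLOC][9-56 FREE]
Op 3: a = realloc(a, 13) -> a = 0; heap: [0-12 ALLOC][13-56 FREE]
Op 4: a = realloc(a, 6) -> a = 0; heap: [0-5 ALLOC][6-56 FREE]
Op 5: a = realloc(a, 24) -> a = 0; heap: [0-23 ALLOC][24-56 FREE]

Answer: [0-23 ALLOC][24-56 FREE]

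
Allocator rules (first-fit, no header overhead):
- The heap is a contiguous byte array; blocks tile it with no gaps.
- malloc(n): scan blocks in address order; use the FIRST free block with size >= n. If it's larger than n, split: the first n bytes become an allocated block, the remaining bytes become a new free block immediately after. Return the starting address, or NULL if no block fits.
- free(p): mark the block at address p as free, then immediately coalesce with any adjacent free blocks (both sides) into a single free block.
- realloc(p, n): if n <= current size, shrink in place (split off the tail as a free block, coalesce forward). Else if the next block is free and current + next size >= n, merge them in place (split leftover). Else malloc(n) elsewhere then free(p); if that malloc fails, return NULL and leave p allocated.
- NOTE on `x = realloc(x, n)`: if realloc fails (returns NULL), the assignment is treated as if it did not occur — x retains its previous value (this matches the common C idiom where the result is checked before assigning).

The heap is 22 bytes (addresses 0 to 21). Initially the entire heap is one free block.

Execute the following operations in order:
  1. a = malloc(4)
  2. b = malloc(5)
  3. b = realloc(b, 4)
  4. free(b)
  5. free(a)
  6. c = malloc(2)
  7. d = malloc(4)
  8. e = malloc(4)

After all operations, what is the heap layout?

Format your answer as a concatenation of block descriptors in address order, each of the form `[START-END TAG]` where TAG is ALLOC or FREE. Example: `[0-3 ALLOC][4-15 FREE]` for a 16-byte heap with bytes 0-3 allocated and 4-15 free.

Op 1: a = malloc(4) -> a = 0; heap: [0-3 ALLOC][4-21 FREE]
Op 2: b = malloc(5) -> b = 4; heap: [0-3 ALLOC][4-8 ALLOC][9-21 FREE]
Op 3: b = realloc(b, 4) -> b = 4; heap: [0-3 ALLOC][4-7 ALLOC][8-21 FREE]
Op 4: free(b) -> (freed b); heap: [0-3 ALLOC][4-21 FREE]
Op 5: free(a) -> (freed a); heap: [0-21 FREE]
Op 6: c = malloc(2) -> c = 0; heap: [0-1 ALLOC][2-21 FREE]
Op 7: d = malloc(4) -> d = 2; heap: [0-1 ALLOC][2-5 ALLOC][6-21 FREE]
Op 8: e = malloc(4) -> e = 6; heap: [0-1 ALLOC][2-5 ALLOC][6-9 ALLOC][10-21 FREE]

Answer: [0-1 ALLOC][2-5 ALLOC][6-9 ALLOC][10-21 FREE]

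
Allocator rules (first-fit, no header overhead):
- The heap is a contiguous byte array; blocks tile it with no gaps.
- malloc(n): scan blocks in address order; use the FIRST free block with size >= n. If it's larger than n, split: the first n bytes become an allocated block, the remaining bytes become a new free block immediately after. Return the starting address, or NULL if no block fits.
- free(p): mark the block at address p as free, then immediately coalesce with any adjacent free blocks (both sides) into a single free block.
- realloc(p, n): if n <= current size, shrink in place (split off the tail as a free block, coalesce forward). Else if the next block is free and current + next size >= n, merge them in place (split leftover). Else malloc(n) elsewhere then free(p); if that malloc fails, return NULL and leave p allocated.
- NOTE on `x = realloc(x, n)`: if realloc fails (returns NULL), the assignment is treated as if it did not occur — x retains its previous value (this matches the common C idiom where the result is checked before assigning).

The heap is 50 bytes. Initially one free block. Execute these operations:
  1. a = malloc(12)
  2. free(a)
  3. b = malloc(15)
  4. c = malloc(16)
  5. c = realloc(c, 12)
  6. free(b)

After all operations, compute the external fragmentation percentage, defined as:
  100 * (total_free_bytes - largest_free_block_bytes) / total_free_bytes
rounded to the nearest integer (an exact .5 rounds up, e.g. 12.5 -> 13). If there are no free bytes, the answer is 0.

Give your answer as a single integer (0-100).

Answer: 39

Derivation:
Op 1: a = malloc(12) -> a = 0; heap: [0-11 ALLOC][12-49 FREE]
Op 2: free(a) -> (freed a); heap: [0-49 FREE]
Op 3: b = malloc(15) -> b = 0; heap: [0-14 ALLOC][15-49 FREE]
Op 4: c = malloc(16) -> c = 15; heap: [0-14 ALLOC][15-30 ALLOC][31-49 FREE]
Op 5: c = realloc(c, 12) -> c = 15; heap: [0-14 ALLOC][15-26 ALLOC][27-49 FREE]
Op 6: free(b) -> (freed b); heap: [0-14 FREE][15-26 ALLOC][27-49 FREE]
Free blocks: [15 23] total_free=38 largest=23 -> 100*(38-23)/38 = 1500/38 ≈ 39.474 -> rounds to 39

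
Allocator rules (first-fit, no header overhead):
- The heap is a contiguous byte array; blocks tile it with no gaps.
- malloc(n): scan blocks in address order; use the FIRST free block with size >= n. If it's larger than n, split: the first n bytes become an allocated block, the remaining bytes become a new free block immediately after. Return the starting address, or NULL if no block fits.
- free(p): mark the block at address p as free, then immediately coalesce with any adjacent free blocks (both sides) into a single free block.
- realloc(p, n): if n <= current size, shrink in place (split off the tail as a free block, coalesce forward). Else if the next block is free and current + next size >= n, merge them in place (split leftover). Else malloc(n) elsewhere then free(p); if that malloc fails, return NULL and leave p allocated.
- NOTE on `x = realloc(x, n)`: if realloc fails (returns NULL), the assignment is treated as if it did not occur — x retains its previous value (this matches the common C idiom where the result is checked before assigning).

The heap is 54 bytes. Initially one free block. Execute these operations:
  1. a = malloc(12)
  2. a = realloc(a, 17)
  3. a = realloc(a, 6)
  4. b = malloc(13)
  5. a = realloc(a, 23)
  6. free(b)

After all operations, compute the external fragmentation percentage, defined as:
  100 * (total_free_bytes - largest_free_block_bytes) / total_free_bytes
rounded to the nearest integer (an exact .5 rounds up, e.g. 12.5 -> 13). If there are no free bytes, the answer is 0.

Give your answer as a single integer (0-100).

Op 1: a = malloc(12) -> a = 0; heap: [0-11 ALLOC][12-53 FREE]
Op 2: a = realloc(a, 17) -> a = 0; heap: [0-16 ALLOC][17-53 FREE]
Op 3: a = realloc(a, 6) -> a = 0; heap: [0-5 ALLOC][6-53 FREE]
Op 4: b = malloc(13) -> b = 6; heap: [0-5 ALLOC][6-18 ALLOC][19-53 FREE]
Op 5: a = realloc(a, 23) -> a = 19; heap: [0-5 FREE][6-18 ALLOC][19-41 ALLOC][42-53 FREE]
Op 6: free(b) -> (freed b); heap: [0-18 FREE][19-41 ALLOC][42-53 FREE]
Free blocks: [19 12] total_free=31 largest=19 -> 100*(31-19)/31 = 1200/31 ≈ 38.710 -> rounds to 39

Answer: 39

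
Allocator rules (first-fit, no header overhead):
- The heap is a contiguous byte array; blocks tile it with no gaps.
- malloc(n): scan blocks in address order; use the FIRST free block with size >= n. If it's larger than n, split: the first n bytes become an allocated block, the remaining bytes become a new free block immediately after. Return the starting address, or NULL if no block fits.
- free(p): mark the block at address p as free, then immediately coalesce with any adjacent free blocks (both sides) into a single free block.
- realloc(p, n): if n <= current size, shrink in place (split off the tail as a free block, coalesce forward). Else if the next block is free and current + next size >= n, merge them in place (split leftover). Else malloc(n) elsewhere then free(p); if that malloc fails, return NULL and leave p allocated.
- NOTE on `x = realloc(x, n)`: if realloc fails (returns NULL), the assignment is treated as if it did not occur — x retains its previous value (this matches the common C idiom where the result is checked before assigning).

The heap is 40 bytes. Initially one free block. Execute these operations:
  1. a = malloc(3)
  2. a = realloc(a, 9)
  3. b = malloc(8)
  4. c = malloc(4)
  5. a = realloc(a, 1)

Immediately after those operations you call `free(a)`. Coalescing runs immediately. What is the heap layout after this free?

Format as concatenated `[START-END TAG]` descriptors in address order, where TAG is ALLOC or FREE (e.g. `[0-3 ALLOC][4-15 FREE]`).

Op 1: a = malloc(3) -> a = 0; heap: [0-2 ALLOC][3-39 FREE]
Op 2: a = realloc(a, 9) -> a = 0; heap: [0-8 ALLOC][9-39 FREE]
Op 3: b = malloc(8) -> b = 9; heap: [0-8 ALLOC][9-16 ALLOC][17-39 FREE]
Op 4: c = malloc(4) -> c = 17; heap: [0-8 ALLOC][9-16 ALLOC][17-20 ALLOC][21-39 FREE]
Op 5: a = realloc(a, 1) -> a = 0; heap: [0-0 ALLOC][1-8 FREE][9-16 ALLOC][17-20 ALLOC][21-39 FREE]
free(a): a = 0 -> block [0-0 ALLOC]; mark free, coalesce with adjacent free neighbors -> [0-8 FREE][9-16 ALLOC][17-20 ALLOC][21-39 FREE]

Answer: [0-8 FREE][9-16 ALLOC][17-20 ALLOC][21-39 FREE]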